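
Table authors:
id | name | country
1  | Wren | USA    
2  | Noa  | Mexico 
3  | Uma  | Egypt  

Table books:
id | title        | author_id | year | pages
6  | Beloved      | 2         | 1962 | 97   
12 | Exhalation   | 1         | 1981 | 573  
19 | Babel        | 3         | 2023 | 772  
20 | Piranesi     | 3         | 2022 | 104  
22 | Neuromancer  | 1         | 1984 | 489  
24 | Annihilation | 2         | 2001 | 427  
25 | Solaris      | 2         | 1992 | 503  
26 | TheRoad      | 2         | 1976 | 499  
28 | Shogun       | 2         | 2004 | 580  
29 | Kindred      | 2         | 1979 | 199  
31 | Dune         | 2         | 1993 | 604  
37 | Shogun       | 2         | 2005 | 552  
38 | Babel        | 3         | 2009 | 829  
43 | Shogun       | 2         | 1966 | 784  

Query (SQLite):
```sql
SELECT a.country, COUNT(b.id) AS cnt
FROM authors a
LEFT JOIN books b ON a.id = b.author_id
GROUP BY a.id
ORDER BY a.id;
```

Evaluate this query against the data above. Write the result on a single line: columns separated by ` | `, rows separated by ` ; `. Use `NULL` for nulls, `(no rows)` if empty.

LEFT JOIN keeps every authors row; unmatched ones get NULL for books columns.
Group by authors.id and compute COUNT(b.id). COUNT(col) of an all-NULL group is 0.
  1: ids {12, 22} → COUNT(b.id)=2
  2: ids {6, 24, 25, 26, 28, 29, 31, 37, 43} → COUNT(b.id)=9
  3: ids {19, 20, 38} → COUNT(b.id)=3

USA | 2 ; Mexico | 9 ; Egypt | 3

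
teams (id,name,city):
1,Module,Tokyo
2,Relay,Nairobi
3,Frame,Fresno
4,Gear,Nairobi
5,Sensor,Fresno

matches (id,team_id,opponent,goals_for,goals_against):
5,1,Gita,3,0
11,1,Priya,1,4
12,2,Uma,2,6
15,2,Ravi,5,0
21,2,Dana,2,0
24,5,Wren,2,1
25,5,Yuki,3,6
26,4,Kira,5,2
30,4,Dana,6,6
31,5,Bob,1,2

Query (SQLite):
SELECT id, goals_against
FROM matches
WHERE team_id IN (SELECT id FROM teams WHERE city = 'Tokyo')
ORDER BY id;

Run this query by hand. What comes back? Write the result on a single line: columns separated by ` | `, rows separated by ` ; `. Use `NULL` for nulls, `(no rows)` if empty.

Inner query: teams.id where city = 'Tokyo'.
Outer: keep matches rows whose team_id is in that set.
Inner query → {1}

5 | 0 ; 11 | 4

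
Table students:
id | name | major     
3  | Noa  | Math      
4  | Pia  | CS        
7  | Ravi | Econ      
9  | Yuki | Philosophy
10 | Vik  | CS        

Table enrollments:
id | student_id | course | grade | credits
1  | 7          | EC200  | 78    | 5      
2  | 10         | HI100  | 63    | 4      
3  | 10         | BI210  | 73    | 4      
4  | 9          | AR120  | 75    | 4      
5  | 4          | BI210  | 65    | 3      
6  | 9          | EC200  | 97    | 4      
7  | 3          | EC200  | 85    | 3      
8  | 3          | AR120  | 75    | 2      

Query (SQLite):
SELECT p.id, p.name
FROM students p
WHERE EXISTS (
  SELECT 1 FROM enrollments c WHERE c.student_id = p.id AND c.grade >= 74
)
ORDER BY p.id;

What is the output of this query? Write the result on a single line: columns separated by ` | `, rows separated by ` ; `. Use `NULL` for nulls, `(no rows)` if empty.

3 | Noa ; 7 | Ravi ; 9 | Yuki

For each students row, check whether any enrollments with matching student_id has grade >= 74.
Keep rows where that is true.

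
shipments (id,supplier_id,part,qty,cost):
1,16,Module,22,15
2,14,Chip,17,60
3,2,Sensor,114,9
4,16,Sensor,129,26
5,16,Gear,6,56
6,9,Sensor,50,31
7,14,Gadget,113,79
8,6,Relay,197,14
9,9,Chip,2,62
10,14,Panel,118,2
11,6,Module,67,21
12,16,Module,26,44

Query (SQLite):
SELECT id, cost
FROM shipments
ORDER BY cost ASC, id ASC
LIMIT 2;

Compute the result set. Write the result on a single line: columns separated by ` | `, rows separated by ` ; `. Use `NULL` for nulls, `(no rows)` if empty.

Sort by cost asc, tiebreak id asc: (2, id=10), (9, id=3), (14, id=8), (15, id=1), (21, id=11) …. Take first 2.

10 | 2 ; 3 | 9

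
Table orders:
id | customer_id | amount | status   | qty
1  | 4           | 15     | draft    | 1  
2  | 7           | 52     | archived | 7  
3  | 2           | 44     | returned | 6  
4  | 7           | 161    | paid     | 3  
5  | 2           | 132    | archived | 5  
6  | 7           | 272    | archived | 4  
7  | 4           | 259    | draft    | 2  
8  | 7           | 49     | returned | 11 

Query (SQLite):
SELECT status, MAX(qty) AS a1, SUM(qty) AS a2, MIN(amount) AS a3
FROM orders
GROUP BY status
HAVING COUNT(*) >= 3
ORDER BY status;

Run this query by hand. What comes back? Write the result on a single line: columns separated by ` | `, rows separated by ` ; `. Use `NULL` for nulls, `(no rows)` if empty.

archived | 7 | 16 | 52

Group orders by status.
Per group compute: MAX(qty), SUM(qty), MIN(amount).
HAVING: drop groups with fewer than 3 rows.
  archived: ids {2, 5, 6} → MAX(qty)=7, SUM(qty)=16, MIN(amount)=52
  draft: ids {1, 7} → MAX(qty)=2, SUM(qty)=3, MIN(amount)=15
  paid: ids {4} → MAX(qty)=3, SUM(qty)=3, MIN(amount)=161
  returned: ids {3, 8} → MAX(qty)=11, SUM(qty)=17, MIN(amount)=44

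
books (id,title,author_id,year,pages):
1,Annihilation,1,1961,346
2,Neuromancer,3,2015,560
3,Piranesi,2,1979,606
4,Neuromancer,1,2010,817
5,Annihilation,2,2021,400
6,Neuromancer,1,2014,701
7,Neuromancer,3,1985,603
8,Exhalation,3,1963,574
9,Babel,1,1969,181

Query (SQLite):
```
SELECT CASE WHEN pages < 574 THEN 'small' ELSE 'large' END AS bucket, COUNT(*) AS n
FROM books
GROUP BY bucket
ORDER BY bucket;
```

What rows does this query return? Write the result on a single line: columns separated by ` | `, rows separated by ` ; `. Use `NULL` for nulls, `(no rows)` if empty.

Bucket rows by pages < 574 → 'small' else 'large'; count each bucket.

large | 5 ; small | 4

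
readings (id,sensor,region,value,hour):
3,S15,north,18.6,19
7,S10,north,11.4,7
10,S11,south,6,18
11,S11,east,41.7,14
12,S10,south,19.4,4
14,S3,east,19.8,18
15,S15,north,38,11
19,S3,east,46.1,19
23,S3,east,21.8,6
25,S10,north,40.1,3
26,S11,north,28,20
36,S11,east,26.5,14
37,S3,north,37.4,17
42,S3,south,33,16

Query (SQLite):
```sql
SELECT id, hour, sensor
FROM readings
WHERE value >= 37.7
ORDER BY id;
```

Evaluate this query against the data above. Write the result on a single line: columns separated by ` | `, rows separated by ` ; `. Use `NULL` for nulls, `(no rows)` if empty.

11 | 14 | S11 ; 15 | 11 | S15 ; 19 | 19 | S3 ; 25 | 3 | S10

value >= 37.7: ids {11, 15, 19, 25}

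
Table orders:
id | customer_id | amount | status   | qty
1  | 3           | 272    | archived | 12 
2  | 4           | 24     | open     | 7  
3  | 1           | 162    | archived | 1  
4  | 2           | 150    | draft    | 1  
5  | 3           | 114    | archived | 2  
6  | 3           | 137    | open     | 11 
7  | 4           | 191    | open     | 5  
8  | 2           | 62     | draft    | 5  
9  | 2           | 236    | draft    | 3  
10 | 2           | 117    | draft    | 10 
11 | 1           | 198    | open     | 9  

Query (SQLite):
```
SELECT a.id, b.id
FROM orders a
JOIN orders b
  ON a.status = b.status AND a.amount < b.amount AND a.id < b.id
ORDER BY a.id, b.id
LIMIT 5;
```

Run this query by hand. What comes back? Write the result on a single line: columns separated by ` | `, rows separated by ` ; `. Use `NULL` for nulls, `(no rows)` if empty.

Pairs (a,b) with same status, a.amount < b.amount, a.id < b.id.
status groups: archived:{1,3,5} draft:{4,8,9,10} open:{2,6,7,11}
Ordered by (a.id, b.id); first 5.

2 | 6 ; 2 | 7 ; 2 | 11 ; 4 | 9 ; 6 | 7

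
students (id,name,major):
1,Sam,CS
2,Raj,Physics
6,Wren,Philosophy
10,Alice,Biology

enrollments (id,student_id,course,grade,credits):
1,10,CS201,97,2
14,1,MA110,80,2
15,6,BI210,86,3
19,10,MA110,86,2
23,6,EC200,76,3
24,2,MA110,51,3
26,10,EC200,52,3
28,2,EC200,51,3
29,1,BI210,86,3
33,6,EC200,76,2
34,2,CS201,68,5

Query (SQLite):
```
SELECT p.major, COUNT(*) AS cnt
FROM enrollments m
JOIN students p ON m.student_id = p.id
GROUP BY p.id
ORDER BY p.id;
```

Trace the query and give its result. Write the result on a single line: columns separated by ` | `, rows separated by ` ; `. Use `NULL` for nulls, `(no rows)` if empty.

CS | 2 ; Physics | 3 ; Philosophy | 3 ; Biology | 3

Join each enrollments row to its students via student_id.
Group joined rows by students.id; compute COUNT(*) per group.
  1: ids {14, 29} → COUNT(*)=2
  2: ids {24, 28, 34} → COUNT(*)=3
  6: ids {15, 23, 33} → COUNT(*)=3
  10: ids {1, 19, 26} → COUNT(*)=3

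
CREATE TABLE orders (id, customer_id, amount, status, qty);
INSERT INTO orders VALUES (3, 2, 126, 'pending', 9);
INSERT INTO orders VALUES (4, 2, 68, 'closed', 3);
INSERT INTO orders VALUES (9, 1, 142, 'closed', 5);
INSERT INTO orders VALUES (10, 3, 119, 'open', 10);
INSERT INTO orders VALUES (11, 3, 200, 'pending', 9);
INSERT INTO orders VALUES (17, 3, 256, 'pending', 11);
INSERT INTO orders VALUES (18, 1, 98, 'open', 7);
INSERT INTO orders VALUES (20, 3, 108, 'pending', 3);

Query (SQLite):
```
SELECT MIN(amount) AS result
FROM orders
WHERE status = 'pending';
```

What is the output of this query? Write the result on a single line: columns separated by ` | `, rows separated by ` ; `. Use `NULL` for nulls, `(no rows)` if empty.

108

Rows where status='pending' → amount values: [126, 200, 256, 108].
MIN of non-NULL values = 108.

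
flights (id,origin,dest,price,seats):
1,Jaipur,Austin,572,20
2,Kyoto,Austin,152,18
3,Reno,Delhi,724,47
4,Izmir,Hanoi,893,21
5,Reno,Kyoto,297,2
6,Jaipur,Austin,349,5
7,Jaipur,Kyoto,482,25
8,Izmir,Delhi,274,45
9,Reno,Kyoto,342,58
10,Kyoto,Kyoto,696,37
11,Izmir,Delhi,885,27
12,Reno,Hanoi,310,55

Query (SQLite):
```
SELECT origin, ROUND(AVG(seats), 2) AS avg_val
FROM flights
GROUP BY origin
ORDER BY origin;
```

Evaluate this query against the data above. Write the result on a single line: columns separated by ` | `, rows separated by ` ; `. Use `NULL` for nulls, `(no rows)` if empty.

Partition flights by origin; compute ROUND(AVG(seats), 2) within each group.
  Izmir: ids {4, 8, 11} → ROUND(AVG(seats), 2)=31
  Jaipur: ids {1, 6, 7} → ROUND(AVG(seats), 2)=16.67
  Kyoto: ids {2, 10} → ROUND(AVG(seats), 2)=27.5
  Reno: ids {3, 5, 9, 12} → ROUND(AVG(seats), 2)=40.5

Izmir | 31 ; Jaipur | 16.67 ; Kyoto | 27.5 ; Reno | 40.5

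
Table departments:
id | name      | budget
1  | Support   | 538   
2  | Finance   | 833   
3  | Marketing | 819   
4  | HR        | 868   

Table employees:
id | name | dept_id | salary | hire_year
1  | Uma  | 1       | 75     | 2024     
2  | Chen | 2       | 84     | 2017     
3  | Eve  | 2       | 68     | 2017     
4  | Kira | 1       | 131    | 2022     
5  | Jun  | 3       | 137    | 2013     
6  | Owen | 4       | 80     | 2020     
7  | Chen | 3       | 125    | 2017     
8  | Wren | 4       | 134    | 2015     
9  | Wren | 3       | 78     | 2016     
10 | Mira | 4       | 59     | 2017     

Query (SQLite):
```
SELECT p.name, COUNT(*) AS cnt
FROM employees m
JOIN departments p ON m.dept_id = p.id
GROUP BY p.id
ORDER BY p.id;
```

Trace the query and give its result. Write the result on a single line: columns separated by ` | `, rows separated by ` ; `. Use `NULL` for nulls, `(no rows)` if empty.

Join each employees row to its departments via dept_id.
Group joined rows by departments.id; compute COUNT(*) per group.
  1: ids {1, 4} → COUNT(*)=2
  2: ids {2, 3} → COUNT(*)=2
  3: ids {5, 7, 9} → COUNT(*)=3
  4: ids {6, 8, 10} → COUNT(*)=3

Support | 2 ; Finance | 2 ; Marketing | 3 ; HR | 3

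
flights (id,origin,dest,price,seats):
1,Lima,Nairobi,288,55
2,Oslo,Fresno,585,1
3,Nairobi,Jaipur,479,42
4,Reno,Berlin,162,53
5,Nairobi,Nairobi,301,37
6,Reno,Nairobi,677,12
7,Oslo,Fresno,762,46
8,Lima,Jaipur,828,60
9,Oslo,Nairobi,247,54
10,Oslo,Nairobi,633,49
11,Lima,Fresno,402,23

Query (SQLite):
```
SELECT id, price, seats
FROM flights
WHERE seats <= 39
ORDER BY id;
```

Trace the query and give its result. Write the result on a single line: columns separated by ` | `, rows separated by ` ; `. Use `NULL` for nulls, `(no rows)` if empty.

2 | 585 | 1 ; 5 | 301 | 37 ; 6 | 677 | 12 ; 11 | 402 | 23

seats <= 39: ids {2, 5, 6, 11}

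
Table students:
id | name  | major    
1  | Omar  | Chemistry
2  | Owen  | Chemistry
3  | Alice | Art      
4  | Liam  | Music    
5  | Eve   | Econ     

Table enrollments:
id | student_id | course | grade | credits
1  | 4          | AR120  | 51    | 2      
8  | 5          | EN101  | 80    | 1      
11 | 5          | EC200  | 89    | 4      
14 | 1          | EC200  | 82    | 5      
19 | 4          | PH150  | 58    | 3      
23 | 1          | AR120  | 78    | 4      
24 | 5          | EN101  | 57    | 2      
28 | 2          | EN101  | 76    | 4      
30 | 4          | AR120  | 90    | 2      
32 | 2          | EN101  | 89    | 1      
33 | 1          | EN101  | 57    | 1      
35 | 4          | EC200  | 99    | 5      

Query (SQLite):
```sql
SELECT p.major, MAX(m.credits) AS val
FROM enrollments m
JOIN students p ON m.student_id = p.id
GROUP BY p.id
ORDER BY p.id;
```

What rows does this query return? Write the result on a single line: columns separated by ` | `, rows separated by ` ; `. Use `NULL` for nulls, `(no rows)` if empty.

Join each enrollments row to its students via student_id.
Group joined rows by students.id; compute MAX(m.credits) per group.
  1: ids {14, 23, 33} → MAX(m.credits)=5
  2: ids {28, 32} → MAX(m.credits)=4
  4: ids {1, 19, 30, 35} → MAX(m.credits)=5
  5: ids {8, 11, 24} → MAX(m.credits)=4

Chemistry | 5 ; Chemistry | 4 ; Music | 5 ; Econ | 4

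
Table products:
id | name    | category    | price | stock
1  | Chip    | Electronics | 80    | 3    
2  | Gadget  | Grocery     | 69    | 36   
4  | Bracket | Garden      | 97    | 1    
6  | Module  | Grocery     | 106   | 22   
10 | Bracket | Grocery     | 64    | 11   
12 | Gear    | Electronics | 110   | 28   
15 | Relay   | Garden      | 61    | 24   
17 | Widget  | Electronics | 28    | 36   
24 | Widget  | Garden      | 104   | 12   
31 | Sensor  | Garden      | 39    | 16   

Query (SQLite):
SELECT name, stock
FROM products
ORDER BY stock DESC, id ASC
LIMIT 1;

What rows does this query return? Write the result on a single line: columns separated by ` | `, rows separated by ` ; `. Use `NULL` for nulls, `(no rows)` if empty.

Sort by stock desc, tiebreak id asc: (36, id=2), (36, id=17), (28, id=12), (24, id=15) …. Take first 1.

Gadget | 36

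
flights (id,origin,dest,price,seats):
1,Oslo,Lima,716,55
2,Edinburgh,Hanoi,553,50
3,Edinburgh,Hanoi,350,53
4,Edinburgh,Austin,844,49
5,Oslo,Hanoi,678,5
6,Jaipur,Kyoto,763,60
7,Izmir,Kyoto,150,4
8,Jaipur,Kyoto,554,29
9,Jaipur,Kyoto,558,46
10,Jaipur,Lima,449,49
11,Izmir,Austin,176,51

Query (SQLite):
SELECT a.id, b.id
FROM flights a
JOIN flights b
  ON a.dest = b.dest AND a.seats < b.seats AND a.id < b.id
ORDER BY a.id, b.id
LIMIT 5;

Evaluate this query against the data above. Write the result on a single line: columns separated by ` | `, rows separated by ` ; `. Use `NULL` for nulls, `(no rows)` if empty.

Pairs (a,b) with same dest, a.seats < b.seats, a.id < b.id.
dest groups: Austin:{4,11} Hanoi:{2,3,5} Kyoto:{6,7,8,9} Lima:{1,10}
Ordered by (a.id, b.id); first 5.

2 | 3 ; 4 | 11 ; 7 | 8 ; 7 | 9 ; 8 | 9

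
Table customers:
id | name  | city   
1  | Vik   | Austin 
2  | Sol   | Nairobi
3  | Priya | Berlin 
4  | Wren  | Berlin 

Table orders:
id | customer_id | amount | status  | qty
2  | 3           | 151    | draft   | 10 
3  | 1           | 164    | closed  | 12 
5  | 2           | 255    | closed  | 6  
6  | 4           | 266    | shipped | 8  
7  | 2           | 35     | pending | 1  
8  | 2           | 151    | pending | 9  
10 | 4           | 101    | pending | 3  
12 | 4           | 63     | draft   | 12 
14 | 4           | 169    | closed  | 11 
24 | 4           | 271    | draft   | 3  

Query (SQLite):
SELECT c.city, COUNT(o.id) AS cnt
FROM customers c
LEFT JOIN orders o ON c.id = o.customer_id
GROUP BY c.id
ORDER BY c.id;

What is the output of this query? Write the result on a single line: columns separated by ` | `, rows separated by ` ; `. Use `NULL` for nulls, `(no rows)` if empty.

LEFT JOIN keeps every customers row; unmatched ones get NULL for orders columns.
Group by customers.id and compute COUNT(o.id). COUNT(col) of an all-NULL group is 0.
  1: ids {3} → COUNT(o.id)=1
  2: ids {5, 7, 8} → COUNT(o.id)=3
  3: ids {2} → COUNT(o.id)=1
  4: ids {6, 10, 12, 14, 24} → COUNT(o.id)=5

Austin | 1 ; Nairobi | 3 ; Berlin | 1 ; Berlin | 5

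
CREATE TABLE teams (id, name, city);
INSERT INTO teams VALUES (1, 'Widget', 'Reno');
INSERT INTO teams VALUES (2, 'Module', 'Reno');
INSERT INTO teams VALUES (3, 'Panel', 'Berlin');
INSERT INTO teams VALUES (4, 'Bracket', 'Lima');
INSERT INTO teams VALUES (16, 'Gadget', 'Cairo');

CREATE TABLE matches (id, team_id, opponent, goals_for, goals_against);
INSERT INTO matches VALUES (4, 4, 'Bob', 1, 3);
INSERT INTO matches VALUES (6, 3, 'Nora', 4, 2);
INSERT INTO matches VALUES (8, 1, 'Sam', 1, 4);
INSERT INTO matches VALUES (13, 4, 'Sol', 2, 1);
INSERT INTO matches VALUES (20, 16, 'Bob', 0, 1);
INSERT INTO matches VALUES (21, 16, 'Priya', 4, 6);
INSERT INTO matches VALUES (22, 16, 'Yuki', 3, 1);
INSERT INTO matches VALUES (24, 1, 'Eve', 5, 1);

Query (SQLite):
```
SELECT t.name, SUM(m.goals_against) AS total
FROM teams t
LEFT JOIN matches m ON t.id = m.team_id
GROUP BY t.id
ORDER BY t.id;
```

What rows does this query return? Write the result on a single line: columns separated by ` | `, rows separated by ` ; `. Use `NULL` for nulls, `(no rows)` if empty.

LEFT JOIN keeps every teams row; unmatched ones get NULL for matches columns.
Group by teams.id and compute SUM(m.goals_against). SUM over an all-NULL group is NULL.
  1: ids {8, 24} → SUM(m.goals_against)=5
  2: ids {—} → SUM(m.goals_against)=NULL
  3: ids {6} → SUM(m.goals_against)=2
  4: ids {4, 13} → SUM(m.goals_against)=4
  16: ids {20, 21, 22} → SUM(m.goals_against)=8

Widget | 5 ; Module | NULL ; Panel | 2 ; Bracket | 4 ; Gadget | 8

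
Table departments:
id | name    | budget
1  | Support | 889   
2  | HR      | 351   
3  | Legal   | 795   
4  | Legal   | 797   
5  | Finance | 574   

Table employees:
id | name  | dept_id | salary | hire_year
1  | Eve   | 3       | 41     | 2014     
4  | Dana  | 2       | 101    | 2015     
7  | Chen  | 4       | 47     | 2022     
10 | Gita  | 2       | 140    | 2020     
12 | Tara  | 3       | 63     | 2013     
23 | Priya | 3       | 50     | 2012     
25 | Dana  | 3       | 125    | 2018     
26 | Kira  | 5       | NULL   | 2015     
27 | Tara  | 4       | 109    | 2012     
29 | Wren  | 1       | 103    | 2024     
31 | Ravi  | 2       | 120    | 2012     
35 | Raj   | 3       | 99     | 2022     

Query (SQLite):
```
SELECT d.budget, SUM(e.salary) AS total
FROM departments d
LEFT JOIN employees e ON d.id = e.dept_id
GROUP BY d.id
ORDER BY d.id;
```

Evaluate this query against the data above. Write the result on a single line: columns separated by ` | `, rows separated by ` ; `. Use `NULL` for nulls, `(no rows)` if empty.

LEFT JOIN keeps every departments row; unmatched ones get NULL for employees columns.
Group by departments.id and compute SUM(e.salary). SUM over an all-NULL group is NULL.
  1: ids {29} → SUM(e.salary)=103
  2: ids {4, 10, 31} → SUM(e.salary)=361
  3: ids {1, 12, 23, 25, 35} → SUM(e.salary)=378
  4: ids {7, 27} → SUM(e.salary)=156
  5: ids {26} → SUM(e.salary)=NULL

889 | 103 ; 351 | 361 ; 795 | 378 ; 797 | 156 ; 574 | NULL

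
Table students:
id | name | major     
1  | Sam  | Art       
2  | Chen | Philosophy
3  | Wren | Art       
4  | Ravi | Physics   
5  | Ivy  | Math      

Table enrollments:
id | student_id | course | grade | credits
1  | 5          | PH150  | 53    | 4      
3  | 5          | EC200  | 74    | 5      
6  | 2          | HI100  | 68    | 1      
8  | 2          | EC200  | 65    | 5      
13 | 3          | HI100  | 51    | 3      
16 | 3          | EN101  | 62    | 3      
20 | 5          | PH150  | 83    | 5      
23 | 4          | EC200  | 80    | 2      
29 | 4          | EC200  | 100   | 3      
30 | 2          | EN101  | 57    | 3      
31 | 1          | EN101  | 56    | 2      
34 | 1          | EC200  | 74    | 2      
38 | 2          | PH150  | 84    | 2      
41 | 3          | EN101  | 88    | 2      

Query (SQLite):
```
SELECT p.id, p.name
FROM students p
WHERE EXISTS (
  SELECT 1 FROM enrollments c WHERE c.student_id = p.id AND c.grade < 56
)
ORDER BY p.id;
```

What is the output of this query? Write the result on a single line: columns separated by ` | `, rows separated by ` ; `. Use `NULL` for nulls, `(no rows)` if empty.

3 | Wren ; 5 | Ivy

For each students row, check whether any enrollments with matching student_id has grade < 56.
Keep rows where that is true.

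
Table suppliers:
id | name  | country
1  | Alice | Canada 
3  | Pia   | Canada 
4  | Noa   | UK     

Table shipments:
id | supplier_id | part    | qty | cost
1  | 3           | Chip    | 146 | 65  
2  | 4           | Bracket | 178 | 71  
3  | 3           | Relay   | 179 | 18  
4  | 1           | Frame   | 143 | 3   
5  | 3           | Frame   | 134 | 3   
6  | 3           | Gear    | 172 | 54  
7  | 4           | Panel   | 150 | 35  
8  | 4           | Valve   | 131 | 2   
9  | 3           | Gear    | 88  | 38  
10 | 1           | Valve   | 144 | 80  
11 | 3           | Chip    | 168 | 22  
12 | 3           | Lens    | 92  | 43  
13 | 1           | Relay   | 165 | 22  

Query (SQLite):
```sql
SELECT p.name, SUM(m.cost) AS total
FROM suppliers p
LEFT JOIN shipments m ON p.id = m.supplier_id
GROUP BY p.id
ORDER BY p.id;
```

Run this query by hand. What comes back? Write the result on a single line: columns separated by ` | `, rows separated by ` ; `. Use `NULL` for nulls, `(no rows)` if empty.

Alice | 105 ; Pia | 243 ; Noa | 108

LEFT JOIN keeps every suppliers row; unmatched ones get NULL for shipments columns.
Group by suppliers.id and compute SUM(m.cost). SUM over an all-NULL group is NULL.
  1: ids {4, 10, 13} → SUM(m.cost)=105
  3: ids {1, 3, 5, 6, 9, 11, 12} → SUM(m.cost)=243
  4: ids {2, 7, 8} → SUM(m.cost)=108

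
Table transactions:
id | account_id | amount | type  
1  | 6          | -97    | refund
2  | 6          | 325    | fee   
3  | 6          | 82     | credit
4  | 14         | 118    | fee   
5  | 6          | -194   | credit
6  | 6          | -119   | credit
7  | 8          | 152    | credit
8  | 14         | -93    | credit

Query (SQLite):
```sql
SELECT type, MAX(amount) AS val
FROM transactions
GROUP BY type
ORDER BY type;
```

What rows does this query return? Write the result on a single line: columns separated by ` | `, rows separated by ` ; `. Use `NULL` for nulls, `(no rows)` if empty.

credit | 152 ; fee | 325 ; refund | -97

Partition transactions by type; compute MAX(amount) within each group.
  credit: ids {3, 5, 6, 7, 8} → MAX(amount)=152
  fee: ids {2, 4} → MAX(amount)=325
  refund: ids {1} → MAX(amount)=-97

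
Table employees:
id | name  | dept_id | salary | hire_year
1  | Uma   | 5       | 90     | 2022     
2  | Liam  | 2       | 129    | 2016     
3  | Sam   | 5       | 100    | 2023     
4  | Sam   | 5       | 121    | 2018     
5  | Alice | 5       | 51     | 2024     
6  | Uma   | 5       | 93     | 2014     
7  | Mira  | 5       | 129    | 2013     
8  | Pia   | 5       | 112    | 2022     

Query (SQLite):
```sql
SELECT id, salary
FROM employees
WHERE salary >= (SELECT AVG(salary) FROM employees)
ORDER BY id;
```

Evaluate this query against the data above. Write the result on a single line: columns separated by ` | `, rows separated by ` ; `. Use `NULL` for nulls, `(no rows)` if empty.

Scalar subquery: AVG(salary) over all employees rows = 103.125.
Keep rows where salary >= that value.

2 | 129 ; 4 | 121 ; 7 | 129 ; 8 | 112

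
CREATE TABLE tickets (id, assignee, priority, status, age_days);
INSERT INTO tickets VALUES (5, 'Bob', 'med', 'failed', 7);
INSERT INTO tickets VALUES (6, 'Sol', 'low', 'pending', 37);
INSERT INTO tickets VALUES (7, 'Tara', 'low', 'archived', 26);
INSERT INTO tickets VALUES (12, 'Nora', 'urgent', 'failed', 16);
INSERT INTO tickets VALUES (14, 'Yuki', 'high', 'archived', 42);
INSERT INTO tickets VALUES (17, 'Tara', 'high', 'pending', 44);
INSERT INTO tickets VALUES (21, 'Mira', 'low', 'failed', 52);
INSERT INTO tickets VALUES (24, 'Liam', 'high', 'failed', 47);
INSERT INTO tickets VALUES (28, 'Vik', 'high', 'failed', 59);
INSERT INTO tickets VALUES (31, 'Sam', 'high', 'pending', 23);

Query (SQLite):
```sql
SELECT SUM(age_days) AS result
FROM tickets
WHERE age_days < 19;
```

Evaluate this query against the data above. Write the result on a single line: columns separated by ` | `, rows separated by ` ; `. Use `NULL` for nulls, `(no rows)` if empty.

23

Rows where age_days < 19 → age_days values: [7, 16].
SUM of non-NULL values = 23.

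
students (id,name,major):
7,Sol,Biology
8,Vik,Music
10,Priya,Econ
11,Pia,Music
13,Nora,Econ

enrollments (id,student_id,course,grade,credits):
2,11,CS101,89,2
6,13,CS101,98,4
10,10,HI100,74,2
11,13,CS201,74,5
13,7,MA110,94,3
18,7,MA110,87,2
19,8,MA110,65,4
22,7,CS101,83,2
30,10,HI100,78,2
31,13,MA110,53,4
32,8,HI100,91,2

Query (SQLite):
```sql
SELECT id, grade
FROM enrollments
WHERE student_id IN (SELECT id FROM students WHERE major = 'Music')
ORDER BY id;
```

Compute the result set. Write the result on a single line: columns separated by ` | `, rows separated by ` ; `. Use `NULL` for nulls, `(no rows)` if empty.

2 | 89 ; 19 | 65 ; 32 | 91

Inner query: students.id where major = 'Music'.
Outer: keep enrollments rows whose student_id is in that set.
Inner query → {8, 11}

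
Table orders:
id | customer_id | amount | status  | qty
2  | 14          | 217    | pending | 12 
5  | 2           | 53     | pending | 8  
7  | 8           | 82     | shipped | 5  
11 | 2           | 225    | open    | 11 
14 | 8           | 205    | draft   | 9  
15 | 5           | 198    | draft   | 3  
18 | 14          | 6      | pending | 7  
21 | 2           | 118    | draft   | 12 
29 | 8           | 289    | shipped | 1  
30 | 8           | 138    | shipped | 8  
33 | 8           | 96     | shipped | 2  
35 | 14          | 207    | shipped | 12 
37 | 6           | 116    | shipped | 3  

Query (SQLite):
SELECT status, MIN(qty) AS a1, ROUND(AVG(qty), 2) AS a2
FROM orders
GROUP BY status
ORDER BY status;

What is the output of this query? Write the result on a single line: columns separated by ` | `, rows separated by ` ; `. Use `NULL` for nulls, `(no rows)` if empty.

draft | 3 | 8 ; open | 11 | 11 ; pending | 7 | 9 ; shipped | 1 | 5.17

Group orders by status.
Per group compute: MIN(qty), ROUND(AVG(qty), 2).
  draft: ids {14, 15, 21} → MIN(qty)=3, ROUND(AVG(qty), 2)=8
  open: ids {11} → MIN(qty)=11, ROUND(AVG(qty), 2)=11
  pending: ids {2, 5, 18} → MIN(qty)=7, ROUND(AVG(qty), 2)=9
  shipped: ids {7, 29, 30, 33, 35, 37} → MIN(qty)=1, ROUND(AVG(qty), 2)=5.17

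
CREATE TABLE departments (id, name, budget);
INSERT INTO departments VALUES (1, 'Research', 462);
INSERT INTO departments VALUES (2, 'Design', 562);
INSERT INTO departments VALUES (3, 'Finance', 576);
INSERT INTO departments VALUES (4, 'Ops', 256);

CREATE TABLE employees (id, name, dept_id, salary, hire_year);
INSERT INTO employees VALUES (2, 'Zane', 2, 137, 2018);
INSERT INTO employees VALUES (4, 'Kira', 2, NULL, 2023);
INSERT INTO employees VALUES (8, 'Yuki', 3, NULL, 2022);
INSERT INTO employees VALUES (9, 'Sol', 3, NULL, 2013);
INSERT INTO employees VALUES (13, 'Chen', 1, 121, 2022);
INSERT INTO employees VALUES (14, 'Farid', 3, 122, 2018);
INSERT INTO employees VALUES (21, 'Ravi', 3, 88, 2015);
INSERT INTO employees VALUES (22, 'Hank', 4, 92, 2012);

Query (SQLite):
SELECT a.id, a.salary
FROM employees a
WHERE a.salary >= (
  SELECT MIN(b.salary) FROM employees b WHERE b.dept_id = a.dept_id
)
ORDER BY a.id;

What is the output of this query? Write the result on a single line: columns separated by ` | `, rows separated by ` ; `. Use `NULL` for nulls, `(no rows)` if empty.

2 | 137 ; 13 | 121 ; 14 | 122 ; 21 | 88 ; 22 | 92

For each employees row a, compute MIN(salary) over rows sharing a.dept_id.
Keep row a if a.salary >= that per-group MIN.
  dept_id=1: MIN(salary) = 121
  dept_id=2: MIN(salary) = 137
  dept_id=3: MIN(salary) = 88
  dept_id=4: MIN(salary) = 92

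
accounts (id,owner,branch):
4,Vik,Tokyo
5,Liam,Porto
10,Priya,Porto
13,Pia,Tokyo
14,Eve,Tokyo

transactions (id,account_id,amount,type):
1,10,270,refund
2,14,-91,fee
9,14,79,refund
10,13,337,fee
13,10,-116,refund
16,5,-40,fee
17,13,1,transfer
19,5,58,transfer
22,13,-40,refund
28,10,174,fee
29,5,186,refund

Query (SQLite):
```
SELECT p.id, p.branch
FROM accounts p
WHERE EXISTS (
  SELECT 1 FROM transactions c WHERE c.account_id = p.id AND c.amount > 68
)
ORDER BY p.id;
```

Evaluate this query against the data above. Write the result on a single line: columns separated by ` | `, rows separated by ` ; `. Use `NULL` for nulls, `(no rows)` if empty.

5 | Porto ; 10 | Porto ; 13 | Tokyo ; 14 | Tokyo

For each accounts row, check whether any transactions with matching account_id has amount > 68.
Keep rows where that is true.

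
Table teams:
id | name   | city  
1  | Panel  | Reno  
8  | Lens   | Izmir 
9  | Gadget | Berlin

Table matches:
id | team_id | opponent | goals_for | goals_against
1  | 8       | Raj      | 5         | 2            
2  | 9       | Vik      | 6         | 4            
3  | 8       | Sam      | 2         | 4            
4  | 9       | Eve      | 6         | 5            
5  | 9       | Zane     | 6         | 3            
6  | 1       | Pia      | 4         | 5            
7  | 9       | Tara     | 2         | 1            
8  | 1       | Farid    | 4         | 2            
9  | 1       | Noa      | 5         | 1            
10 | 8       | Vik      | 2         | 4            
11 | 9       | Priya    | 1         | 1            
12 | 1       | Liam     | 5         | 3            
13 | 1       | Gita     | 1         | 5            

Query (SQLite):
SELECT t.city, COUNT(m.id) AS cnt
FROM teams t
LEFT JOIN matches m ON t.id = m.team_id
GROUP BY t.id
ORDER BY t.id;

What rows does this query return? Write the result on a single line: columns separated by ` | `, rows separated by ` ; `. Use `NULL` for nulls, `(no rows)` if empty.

Reno | 5 ; Izmir | 3 ; Berlin | 5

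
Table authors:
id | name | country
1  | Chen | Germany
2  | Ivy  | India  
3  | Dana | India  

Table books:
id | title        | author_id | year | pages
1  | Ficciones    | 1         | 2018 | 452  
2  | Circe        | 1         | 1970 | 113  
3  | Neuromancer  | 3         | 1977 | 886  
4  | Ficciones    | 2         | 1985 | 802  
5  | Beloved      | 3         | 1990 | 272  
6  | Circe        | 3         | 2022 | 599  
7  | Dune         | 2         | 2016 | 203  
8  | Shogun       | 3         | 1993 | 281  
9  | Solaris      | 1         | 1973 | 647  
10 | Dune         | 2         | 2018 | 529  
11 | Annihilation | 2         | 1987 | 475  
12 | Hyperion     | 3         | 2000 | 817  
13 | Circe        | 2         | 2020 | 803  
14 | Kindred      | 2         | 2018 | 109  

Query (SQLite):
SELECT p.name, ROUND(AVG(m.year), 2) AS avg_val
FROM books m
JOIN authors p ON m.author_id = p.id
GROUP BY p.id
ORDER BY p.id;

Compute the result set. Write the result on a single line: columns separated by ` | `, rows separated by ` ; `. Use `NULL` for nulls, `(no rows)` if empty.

Chen | 1987 ; Ivy | 2007.33 ; Dana | 1996.4

Join each books row to its authors via author_id.
Group joined rows by authors.id; compute ROUND(AVG(m.year), 2) per group.
  1: ids {1, 2, 9} → ROUND(AVG(m.year), 2)=1987
  2: ids {4, 7, 10, 11, 13, 14} → ROUND(AVG(m.year), 2)=2007.33
  3: ids {3, 5, 6, 8, 12} → ROUND(AVG(m.year), 2)=1996.4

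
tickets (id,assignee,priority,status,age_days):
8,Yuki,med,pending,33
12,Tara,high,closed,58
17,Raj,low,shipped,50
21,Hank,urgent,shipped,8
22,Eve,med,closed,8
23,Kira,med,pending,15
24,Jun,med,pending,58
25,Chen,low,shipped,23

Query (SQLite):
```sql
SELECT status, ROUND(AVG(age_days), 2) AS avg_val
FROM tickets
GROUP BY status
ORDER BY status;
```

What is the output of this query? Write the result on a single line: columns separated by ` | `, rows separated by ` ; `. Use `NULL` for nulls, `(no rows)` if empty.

closed | 33 ; pending | 35.33 ; shipped | 27

Partition tickets by status; compute ROUND(AVG(age_days), 2) within each group.
  closed: ids {12, 22} → ROUND(AVG(age_days), 2)=33
  pending: ids {8, 23, 24} → ROUND(AVG(age_days), 2)=35.33
  shipped: ids {17, 21, 25} → ROUND(AVG(age_days), 2)=27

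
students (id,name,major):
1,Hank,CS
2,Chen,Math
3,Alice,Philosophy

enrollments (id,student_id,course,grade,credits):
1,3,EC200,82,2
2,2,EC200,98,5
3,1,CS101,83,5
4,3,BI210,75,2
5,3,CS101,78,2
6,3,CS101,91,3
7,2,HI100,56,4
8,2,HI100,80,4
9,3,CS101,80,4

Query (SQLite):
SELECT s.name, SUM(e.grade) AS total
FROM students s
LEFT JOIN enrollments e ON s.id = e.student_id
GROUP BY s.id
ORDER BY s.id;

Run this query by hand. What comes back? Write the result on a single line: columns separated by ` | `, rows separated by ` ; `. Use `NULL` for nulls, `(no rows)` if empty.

Hank | 83 ; Chen | 234 ; Alice | 406

LEFT JOIN keeps every students row; unmatched ones get NULL for enrollments columns.
Group by students.id and compute SUM(e.grade). SUM over an all-NULL group is NULL.
  1: ids {3} → SUM(e.grade)=83
  2: ids {2, 7, 8} → SUM(e.grade)=234
  3: ids {1, 4, 5, 6, 9} → SUM(e.grade)=406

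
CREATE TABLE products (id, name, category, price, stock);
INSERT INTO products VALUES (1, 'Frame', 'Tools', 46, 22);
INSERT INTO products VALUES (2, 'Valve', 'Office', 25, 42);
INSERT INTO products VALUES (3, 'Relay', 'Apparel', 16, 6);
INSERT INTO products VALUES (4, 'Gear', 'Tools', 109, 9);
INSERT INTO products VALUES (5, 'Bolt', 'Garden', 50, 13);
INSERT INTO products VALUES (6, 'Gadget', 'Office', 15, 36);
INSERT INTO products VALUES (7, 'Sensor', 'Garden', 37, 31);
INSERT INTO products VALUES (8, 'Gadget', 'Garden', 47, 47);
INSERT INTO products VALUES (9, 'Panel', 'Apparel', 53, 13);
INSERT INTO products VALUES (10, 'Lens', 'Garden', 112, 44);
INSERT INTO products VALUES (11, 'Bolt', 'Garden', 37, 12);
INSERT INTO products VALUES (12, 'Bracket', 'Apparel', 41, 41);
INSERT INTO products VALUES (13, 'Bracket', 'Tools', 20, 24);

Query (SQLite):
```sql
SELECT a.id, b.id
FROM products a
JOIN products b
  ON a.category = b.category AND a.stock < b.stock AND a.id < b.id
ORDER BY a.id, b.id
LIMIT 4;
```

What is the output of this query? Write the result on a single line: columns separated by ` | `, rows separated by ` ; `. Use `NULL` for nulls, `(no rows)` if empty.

Pairs (a,b) with same category, a.stock < b.stock, a.id < b.id.
category groups: Apparel:{3,9,12} Garden:{5,7,8,10,11} Office:{2,6} Tools:{1,4,13}
Ordered by (a.id, b.id); first 4.

1 | 13 ; 3 | 9 ; 3 | 12 ; 4 | 13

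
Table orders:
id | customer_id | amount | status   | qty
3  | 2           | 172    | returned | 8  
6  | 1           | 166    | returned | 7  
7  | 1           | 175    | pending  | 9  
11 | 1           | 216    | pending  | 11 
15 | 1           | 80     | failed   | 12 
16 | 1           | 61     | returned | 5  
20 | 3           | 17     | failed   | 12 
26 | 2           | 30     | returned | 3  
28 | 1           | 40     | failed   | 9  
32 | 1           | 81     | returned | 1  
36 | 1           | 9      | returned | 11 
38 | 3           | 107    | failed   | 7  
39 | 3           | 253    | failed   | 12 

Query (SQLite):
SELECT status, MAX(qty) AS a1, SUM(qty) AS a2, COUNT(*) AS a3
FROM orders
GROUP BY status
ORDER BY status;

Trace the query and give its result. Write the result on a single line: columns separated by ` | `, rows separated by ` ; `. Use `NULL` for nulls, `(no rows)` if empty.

failed | 12 | 52 | 5 ; pending | 11 | 20 | 2 ; returned | 11 | 35 | 6

Group orders by status.
Per group compute: MAX(qty), SUM(qty), COUNT(*).
  failed: ids {15, 20, 28, 38, 39} → MAX(qty)=12, SUM(qty)=52, COUNT(*)=5
  pending: ids {7, 11} → MAX(qty)=11, SUM(qty)=20, COUNT(*)=2
  returned: ids {3, 6, 16, 26, 32, 36} → MAX(qty)=11, SUM(qty)=35, COUNT(*)=6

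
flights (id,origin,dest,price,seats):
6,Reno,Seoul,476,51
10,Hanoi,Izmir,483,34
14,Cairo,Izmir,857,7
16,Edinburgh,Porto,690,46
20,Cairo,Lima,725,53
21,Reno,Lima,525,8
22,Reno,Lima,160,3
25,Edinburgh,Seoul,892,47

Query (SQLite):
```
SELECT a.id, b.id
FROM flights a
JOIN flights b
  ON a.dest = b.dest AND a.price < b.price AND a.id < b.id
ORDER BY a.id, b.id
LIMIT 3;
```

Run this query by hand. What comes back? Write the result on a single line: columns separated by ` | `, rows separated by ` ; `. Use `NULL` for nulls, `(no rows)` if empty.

Pairs (a,b) with same dest, a.price < b.price, a.id < b.id.
dest groups: Izmir:{10,14} Lima:{20,21,22} Porto:{16} Seoul:{6,25}
Ordered by (a.id, b.id); first 3.

6 | 25 ; 10 | 14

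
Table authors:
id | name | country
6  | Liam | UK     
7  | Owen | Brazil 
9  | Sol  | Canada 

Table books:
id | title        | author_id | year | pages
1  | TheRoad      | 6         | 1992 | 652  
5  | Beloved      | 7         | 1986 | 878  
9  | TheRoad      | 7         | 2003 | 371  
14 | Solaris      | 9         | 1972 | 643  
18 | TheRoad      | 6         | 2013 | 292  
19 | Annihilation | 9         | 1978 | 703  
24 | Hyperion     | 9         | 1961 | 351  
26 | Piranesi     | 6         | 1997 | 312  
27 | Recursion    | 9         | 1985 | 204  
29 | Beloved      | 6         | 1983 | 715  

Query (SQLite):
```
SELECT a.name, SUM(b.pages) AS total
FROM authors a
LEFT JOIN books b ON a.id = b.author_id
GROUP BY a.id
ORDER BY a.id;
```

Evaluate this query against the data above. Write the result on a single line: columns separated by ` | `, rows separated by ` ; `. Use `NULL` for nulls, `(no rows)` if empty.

Liam | 1971 ; Owen | 1249 ; Sol | 1901

LEFT JOIN keeps every authors row; unmatched ones get NULL for books columns.
Group by authors.id and compute SUM(b.pages). SUM over an all-NULL group is NULL.
  6: ids {1, 18, 26, 29} → SUM(b.pages)=1971
  7: ids {5, 9} → SUM(b.pages)=1249
  9: ids {14, 19, 24, 27} → SUM(b.pages)=1901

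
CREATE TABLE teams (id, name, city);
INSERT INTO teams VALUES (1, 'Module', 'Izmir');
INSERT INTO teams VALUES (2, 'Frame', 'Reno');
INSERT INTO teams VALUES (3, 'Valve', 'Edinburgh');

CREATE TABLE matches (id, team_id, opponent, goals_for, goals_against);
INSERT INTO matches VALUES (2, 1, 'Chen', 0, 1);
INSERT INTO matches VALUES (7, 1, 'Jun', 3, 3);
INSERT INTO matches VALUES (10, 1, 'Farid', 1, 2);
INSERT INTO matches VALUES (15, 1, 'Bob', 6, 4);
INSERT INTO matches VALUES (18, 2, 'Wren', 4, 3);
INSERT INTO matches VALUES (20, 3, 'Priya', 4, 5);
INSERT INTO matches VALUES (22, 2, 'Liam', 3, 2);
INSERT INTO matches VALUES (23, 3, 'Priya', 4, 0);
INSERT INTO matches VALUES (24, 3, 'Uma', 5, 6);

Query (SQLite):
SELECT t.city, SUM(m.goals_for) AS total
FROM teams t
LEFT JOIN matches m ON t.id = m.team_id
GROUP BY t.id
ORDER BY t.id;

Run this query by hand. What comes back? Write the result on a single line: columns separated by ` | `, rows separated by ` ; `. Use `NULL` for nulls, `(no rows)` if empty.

LEFT JOIN keeps every teams row; unmatched ones get NULL for matches columns.
Group by teams.id and compute SUM(m.goals_for). SUM over an all-NULL group is NULL.
  1: ids {2, 7, 10, 15} → SUM(m.goals_for)=10
  2: ids {18, 22} → SUM(m.goals_for)=7
  3: ids {20, 23, 24} → SUM(m.goals_for)=13

Izmir | 10 ; Reno | 7 ; Edinburgh | 13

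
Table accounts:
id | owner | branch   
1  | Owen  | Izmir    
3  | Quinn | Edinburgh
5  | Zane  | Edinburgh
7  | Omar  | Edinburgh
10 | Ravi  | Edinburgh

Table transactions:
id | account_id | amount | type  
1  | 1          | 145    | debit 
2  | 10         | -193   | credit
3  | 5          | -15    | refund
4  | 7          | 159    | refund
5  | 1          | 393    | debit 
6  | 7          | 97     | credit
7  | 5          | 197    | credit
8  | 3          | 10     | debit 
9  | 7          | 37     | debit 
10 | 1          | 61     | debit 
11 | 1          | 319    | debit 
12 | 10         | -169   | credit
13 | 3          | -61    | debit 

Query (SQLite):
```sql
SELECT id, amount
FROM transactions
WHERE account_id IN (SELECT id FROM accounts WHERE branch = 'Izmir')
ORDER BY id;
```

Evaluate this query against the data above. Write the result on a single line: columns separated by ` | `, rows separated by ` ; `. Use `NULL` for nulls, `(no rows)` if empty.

1 | 145 ; 5 | 393 ; 10 | 61 ; 11 | 319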